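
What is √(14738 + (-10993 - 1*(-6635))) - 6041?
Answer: -6041 + 2*√2595 ≈ -5939.1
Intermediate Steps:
√(14738 + (-10993 - 1*(-6635))) - 6041 = √(14738 + (-10993 + 6635)) - 6041 = √(14738 - 4358) - 6041 = √10380 - 6041 = 2*√2595 - 6041 = -6041 + 2*√2595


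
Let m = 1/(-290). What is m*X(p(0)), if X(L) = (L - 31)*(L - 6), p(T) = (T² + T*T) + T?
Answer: -93/145 ≈ -0.64138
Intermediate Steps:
p(T) = T + 2*T² (p(T) = (T² + T²) + T = 2*T² + T = T + 2*T²)
X(L) = (-31 + L)*(-6 + L)
m = -1/290 ≈ -0.0034483
m*X(p(0)) = -(186 + (0*(1 + 2*0))² - 0*(1 + 2*0))/290 = -(186 + (0*(1 + 0))² - 0*(1 + 0))/290 = -(186 + (0*1)² - 0)/290 = -(186 + 0² - 37*0)/290 = -(186 + 0 + 0)/290 = -1/290*186 = -93/145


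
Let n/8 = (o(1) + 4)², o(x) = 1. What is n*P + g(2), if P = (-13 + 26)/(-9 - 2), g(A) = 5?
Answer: -2545/11 ≈ -231.36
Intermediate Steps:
P = -13/11 (P = 13/(-11) = 13*(-1/11) = -13/11 ≈ -1.1818)
n = 200 (n = 8*(1 + 4)² = 8*5² = 8*25 = 200)
n*P + g(2) = 200*(-13/11) + 5 = -2600/11 + 5 = -2545/11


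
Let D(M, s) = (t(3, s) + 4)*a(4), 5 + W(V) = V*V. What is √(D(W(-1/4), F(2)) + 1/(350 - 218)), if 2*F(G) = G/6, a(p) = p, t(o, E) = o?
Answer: √122001/66 ≈ 5.2922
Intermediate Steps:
W(V) = -5 + V² (W(V) = -5 + V*V = -5 + V²)
F(G) = G/12 (F(G) = (G/6)/2 = G/12)
D(M, s) = 28 (D(M, s) = (3 + 4)*4 = 7*4 = 28)
√(D(W(-1/4), F(2)) + 1/(350 - 218)) = √(28 + 1/(350 - 218)) = √(28 + 1/132) = √(3697/132) = √122001/66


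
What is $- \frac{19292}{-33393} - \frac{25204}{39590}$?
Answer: $- \frac{38933446}{661014435} \approx -0.0589$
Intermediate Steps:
$- \frac{19292}{-33393} - \frac{25204}{39590} = \left(-19292\right) \left(- \frac{1}{33393}\right) - \frac{12602}{19795} = \frac{19292}{33393} - \frac{12602}{19795} = - \frac{38933446}{661014435}$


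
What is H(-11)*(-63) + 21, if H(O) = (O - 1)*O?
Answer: -8295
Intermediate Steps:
H(O) = O*(-1 + O) (H(O) = (-1 + O)*O = O*(-1 + O))
H(-11)*(-63) + 21 = -11*(-1 - 11)*(-63) + 21 = -11*(-12)*(-63) + 21 = 132*(-63) + 21 = -8316 + 21 = -8295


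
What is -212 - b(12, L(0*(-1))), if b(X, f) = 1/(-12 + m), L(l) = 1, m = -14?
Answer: -5511/26 ≈ -211.96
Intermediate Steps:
b(X, f) = -1/26 (b(X, f) = 1/(-12 - 14) = 1/(-26) = -1/26)
-212 - b(12, L(0*(-1))) = -212 - 1*(-1/26) = -212 + 1/26 = -5511/26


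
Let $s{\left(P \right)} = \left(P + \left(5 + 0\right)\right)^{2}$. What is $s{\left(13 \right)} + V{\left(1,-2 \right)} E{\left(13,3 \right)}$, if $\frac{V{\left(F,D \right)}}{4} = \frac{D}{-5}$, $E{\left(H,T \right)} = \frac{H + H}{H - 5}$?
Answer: $\frac{1646}{5} \approx 329.2$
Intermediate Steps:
$E{\left(H,T \right)} = \frac{2 H}{-5 + H}$
$s{\left(P \right)} = \left(5 + P\right)^{2}$ ($s{\left(P \right)} = \left(P + 5\right)^{2} = \left(5 + P\right)^{2}$)
$V{\left(F,D \right)} = - \frac{4 D}{5}$ ($V{\left(F,D \right)} = 4 \frac{D}{-5} = 4 D \left(- \frac{1}{5}\right) = 4 \left(- \frac{D}{5}\right) = - \frac{4 D}{5}$)
$s{\left(13 \right)} + V{\left(1,-2 \right)} E{\left(13,3 \right)} = \left(5 + 13\right)^{2} + \left(- \frac{4}{5}\right) \left(-2\right) 2 \cdot 13 \frac{1}{-5 + 13} = 18^{2} + \frac{8 \cdot 2 \cdot 13 \cdot \frac{1}{8}}{5} = 324 + \frac{8 \cdot 2 \cdot 13 \cdot \frac{1}{8}}{5} = 324 + \frac{8}{5} \cdot \frac{13}{4} = 324 + \frac{26}{5} = \frac{1646}{5}$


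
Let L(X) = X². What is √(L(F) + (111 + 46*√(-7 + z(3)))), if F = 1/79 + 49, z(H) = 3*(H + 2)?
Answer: √(15685135 + 574172*√2)/79 ≈ 51.414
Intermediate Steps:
z(H) = 6 + 3*H (z(H) = 3*(2 + H) = 6 + 3*H)
F = 3872/79 (F = 1/79 + 49 = 3872/79 ≈ 49.013)
√(L(F) + (111 + 46*√(-7 + z(3)))) = √((3872/79)² + (111 + 46*√(-7 + (6 + 3*3)))) = √(14992384/6241 + (111 + 46*√(-7 + (6 + 9)))) = √(14992384/6241 + (111 + 46*√(-7 + 15))) = √(14992384/6241 + (111 + 46*√8)) = √(14992384/6241 + (111 + 46*(2*√2))) = √(14992384/6241 + (111 + 92*√2)) = √(15685135/6241 + 92*√2)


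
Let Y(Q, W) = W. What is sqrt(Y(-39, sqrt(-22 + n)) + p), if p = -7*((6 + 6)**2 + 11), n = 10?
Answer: sqrt(-1085 + 2*I*sqrt(3)) ≈ 0.0526 + 32.939*I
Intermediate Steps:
p = -1085 (p = -7*(12**2 + 11) = -7*(144 + 11) = -7*155 = -1085)
sqrt(Y(-39, sqrt(-22 + n)) + p) = sqrt(sqrt(-22 + 10) - 1085) = sqrt(sqrt(-12) - 1085) = sqrt(2*I*sqrt(3) - 1085) = sqrt(-1085 + 2*I*sqrt(3))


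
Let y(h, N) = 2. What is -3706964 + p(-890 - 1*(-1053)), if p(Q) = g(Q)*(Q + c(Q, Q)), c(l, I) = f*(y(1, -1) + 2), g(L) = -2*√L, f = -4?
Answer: -3706964 - 294*√163 ≈ -3.7107e+6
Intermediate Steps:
c(l, I) = -16 (c(l, I) = -4*(2 + 2) = -4*4 = -16)
p(Q) = -2*√Q*(-16 + Q) (p(Q) = (-2*√Q)*(Q - 16) = (-2*√Q)*(-16 + Q) = -2*√Q*(-16 + Q))
-3706964 + p(-890 - 1*(-1053)) = -3706964 + 2*√(-890 - 1*(-1053))*(16 - (-890 - 1*(-1053))) = -3706964 + 2*√(-890 + 1053)*(16 - (-890 + 1053)) = -3706964 + 2*√163*(16 - 1*163) = -3706964 + 2*√163*(16 - 163) = -3706964 + 2*√163*(-147) = -3706964 - 294*√163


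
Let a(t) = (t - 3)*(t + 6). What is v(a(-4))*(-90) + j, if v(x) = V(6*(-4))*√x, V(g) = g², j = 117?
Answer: 117 - 51840*I*√14 ≈ 117.0 - 1.9397e+5*I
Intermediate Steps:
a(t) = (-3 + t)*(6 + t)
v(x) = 576*√x (v(x) = (6*(-4))²*√x = (-24)²*√x = 576*√x)
v(a(-4))*(-90) + j = (576*√(-18 + (-4)² + 3*(-4)))*(-90) + 117 = (576*√(-18 + 16 - 12))*(-90) + 117 = (576*√(-14))*(-90) + 117 = (576*(I*√14))*(-90) + 117 = (576*I*√14)*(-90) + 117 = -51840*I*√14 + 117 = 117 - 51840*I*√14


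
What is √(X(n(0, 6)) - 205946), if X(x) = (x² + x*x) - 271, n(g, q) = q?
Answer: 9*I*√2545 ≈ 454.03*I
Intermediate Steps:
X(x) = -271 + 2*x² (X(x) = (x² + x²) - 271 = 2*x² - 271 = -271 + 2*x²)
√(X(n(0, 6)) - 205946) = √((-271 + 2*6²) - 205946) = √((-271 + 2*36) - 205946) = √((-271 + 72) - 205946) = √(-199 - 205946) = √(-206145) = 9*I*√2545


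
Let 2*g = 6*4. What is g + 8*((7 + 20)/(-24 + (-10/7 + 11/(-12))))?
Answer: 8412/2213 ≈ 3.8012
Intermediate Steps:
g = 12 (g = (6*4)/2 = (½)*24 = 12)
g + 8*((7 + 20)/(-24 + (-10/7 + 11/(-12)))) = 12 + 8*((7 + 20)/(-24 + (-10/7 + 11/(-12)))) = 12 + 8*(27/(-24 + (-10*⅐ + 11*(-1/12)))) = 12 + 8*(27/(-24 + (-10/7 - 11/12))) = 12 + 8*(27/(-24 - 197/84)) = 12 + 8*(27/(-2213/84)) = 12 + 8*(27*(-84/2213)) = 12 + 8*(-2268/2213) = 12 - 18144/2213 = 8412/2213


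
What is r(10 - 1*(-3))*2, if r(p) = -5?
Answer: -10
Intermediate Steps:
r(10 - 1*(-3))*2 = -5*2 = -10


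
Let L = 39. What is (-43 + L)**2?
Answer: 16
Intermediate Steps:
(-43 + L)**2 = (-43 + 39)**2 = (-4)**2 = 16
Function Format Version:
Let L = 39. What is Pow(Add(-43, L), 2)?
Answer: 16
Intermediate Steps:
Pow(Add(-43, L), 2) = Pow(Add(-43, 39), 2) = Pow(-4, 2) = 16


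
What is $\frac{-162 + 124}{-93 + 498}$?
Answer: $- \frac{38}{405} \approx -0.093827$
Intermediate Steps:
$\frac{-162 + 124}{-93 + 498} = - \frac{38}{405}$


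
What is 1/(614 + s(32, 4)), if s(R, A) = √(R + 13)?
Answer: 614/376951 - 3*√5/376951 ≈ 0.0016111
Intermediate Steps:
s(R, A) = √(13 + R)
1/(614 + s(32, 4)) = 1/(614 + √(13 + 32)) = 1/(614 + √45) = 1/(614 + 3*√5)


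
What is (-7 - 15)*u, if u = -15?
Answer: 330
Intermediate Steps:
(-7 - 15)*u = (-7 - 15)*(-15) = -22*(-15) = 330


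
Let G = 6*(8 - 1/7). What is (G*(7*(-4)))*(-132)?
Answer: 174240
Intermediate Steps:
G = 330/7 (G = 6*(8 - 1*⅐) = 6*(8 - ⅐) = 6*(55/7) = 330/7 ≈ 47.143)
(G*(7*(-4)))*(-132) = (330*(7*(-4))/7)*(-132) = ((330/7)*(-28))*(-132) = -1320*(-132) = 174240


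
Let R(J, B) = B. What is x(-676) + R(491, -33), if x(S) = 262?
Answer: 229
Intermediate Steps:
x(-676) + R(491, -33) = 262 - 33 = 229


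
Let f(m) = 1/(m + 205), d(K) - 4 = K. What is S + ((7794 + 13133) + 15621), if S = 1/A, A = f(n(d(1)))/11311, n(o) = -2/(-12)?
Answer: 14143129/6 ≈ 2.3572e+6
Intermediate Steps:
d(K) = 4 + K
n(o) = ⅙ (n(o) = -2*(-1/12) = ⅙)
f(m) = 1/(205 + m)
A = 6/13923841 (A = 1/((205 + ⅙)*11311) = (1/11311)/(1231/6) = (6/1231)*(1/11311) = 6/13923841 ≈ 4.3092e-7)
S = 13923841/6 (S = 1/(6/13923841) = 13923841/6 ≈ 2.3206e+6)
S + ((7794 + 13133) + 15621) = 13923841/6 + ((7794 + 13133) + 15621) = 13923841/6 + (20927 + 15621) = 13923841/6 + 36548 = 14143129/6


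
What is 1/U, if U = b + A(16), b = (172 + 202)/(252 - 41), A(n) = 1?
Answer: 211/585 ≈ 0.36068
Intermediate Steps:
b = 374/211 ≈ 1.7725
U = 585/211 (U = 374/211 + 1 = 585/211 ≈ 2.7725)
1/U = 1/(585/211) = 211/585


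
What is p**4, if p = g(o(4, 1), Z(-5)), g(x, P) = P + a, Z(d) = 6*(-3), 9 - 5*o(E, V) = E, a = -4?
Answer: 234256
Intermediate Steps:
o(E, V) = 9/5 - E/5
Z(d) = -18
g(x, P) = -4 + P (g(x, P) = P - 4 = -4 + P)
p = -22 (p = -4 - 18 = -22)
p**4 = (-22)**4 = 234256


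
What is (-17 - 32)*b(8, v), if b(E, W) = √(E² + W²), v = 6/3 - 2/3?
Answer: -196*√37/3 ≈ -397.41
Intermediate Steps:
v = 4/3 (v = 6*(⅓) - 2*⅓ = 2 - ⅔ = 4/3 ≈ 1.3333)
(-17 - 32)*b(8, v) = (-17 - 32)*√(8² + (4/3)²) = -49*√(64 + 16/9) = -196*√37/3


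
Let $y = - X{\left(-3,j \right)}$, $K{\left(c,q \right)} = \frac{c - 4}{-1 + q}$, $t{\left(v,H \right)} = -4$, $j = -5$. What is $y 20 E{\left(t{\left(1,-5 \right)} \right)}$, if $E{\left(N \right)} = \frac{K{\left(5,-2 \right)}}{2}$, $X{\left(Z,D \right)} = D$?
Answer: $- \frac{50}{3} \approx -16.667$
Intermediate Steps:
$K{\left(c,q \right)} = \frac{-4 + c}{-1 + q}$
$y = 5$ ($y = \left(-1\right) \left(-5\right) = 5$)
$E{\left(N \right)} = - \frac{1}{6}$ ($E{\left(N \right)} = \frac{\frac{1}{-1 - 2} \left(-4 + 5\right)}{2} = \frac{1}{-3} \cdot 1 \cdot \frac{1}{2} = \left(- \frac{1}{3}\right) 1 \cdot \frac{1}{2} = \left(- \frac{1}{3}\right) \frac{1}{2} = - \frac{1}{6}$)
$y 20 E{\left(t{\left(1,-5 \right)} \right)} = 5 \cdot 20 \left(- \frac{1}{6}\right) = 100 \left(- \frac{1}{6}\right) = - \frac{50}{3}$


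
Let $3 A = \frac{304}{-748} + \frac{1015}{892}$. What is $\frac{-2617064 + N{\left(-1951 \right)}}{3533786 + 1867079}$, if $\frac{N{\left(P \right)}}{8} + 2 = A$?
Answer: $- \frac{109134771738}{225221471365} \approx -0.48457$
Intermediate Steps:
$A = \frac{40671}{166804}$ ($A = \frac{\frac{304}{-748} + \frac{1015}{892}}{3} = \frac{304 \left(- \frac{1}{748}\right) + 1015 \cdot \frac{1}{892}}{3} = \frac{- \frac{76}{187} + \frac{1015}{892}}{3} = \frac{1}{3} \cdot \frac{122013}{166804} = \frac{40671}{166804} \approx 0.24382$)
$N{\left(P \right)} = - \frac{585874}{41701}$ ($N{\left(P \right)} = -16 + 8 \cdot \frac{40671}{166804} = -16 + \frac{81342}{41701} = - \frac{585874}{41701}$)
$\frac{-2617064 + N{\left(-1951 \right)}}{3533786 + 1867079} = \frac{-2617064 - \frac{585874}{41701}}{3533786 + 1867079} = - \frac{109134771738}{41701 \cdot 5400865} = \left(- \frac{109134771738}{41701}\right) \frac{1}{5400865} = - \frac{109134771738}{225221471365}$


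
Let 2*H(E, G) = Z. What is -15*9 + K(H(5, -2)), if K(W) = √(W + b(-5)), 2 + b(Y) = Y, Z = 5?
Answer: -135 + 3*I*√2/2 ≈ -135.0 + 2.1213*I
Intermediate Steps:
H(E, G) = 5/2 (H(E, G) = (½)*5 = 5/2)
b(Y) = -2 + Y
K(W) = √(-7 + W) (K(W) = √(W + (-2 - 5)) = √(W - 7) = √(-7 + W))
-15*9 + K(H(5, -2)) = -15*9 + √(-7 + 5/2) = -135 + √(-9/2) = -135 + 3*I*√2/2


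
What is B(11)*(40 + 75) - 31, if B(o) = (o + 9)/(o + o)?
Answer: 809/11 ≈ 73.545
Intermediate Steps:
B(o) = (9 + o)/(2*o) (B(o) = (9 + o)/((2*o)) = (9 + o)*(1/(2*o)) = (9 + o)/(2*o))
B(11)*(40 + 75) - 31 = ((½)*(9 + 11)/11)*(40 + 75) - 31 = ((½)*(1/11)*20)*115 - 31 = (10/11)*115 - 31 = 1150/11 - 31 = 809/11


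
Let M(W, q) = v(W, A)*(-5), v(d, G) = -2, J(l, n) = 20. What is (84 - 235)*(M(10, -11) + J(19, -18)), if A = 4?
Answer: -4530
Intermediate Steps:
M(W, q) = 10 (M(W, q) = -2*(-5) = 10)
(84 - 235)*(M(10, -11) + J(19, -18)) = (84 - 235)*(10 + 20) = -151*30 = -4530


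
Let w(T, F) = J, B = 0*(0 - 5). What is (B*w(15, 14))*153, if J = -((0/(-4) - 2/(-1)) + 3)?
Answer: 0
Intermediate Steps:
B = 0 (B = 0*(-5) = 0)
J = -5 (J = -((0*(-¼) - 2*(-1)) + 3) = -((0 + 2) + 3) = -(2 + 3) = -1*5 = -5)
w(T, F) = -5
(B*w(15, 14))*153 = (0*(-5))*153 = 0*153 = 0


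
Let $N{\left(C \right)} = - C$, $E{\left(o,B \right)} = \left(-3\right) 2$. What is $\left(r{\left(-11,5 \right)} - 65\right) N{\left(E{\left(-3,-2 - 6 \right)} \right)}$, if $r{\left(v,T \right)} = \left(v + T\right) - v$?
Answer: $-360$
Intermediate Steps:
$E{\left(o,B \right)} = -6$
$r{\left(v,T \right)} = T$ ($r{\left(v,T \right)} = \left(T + v\right) - v = T$)
$\left(r{\left(-11,5 \right)} - 65\right) N{\left(E{\left(-3,-2 - 6 \right)} \right)} = \left(5 - 65\right) \left(\left(-1\right) \left(-6\right)\right) = \left(-60\right) 6 = -360$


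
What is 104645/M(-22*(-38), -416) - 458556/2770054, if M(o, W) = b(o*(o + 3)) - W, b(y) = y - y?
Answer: 20691538681/82310176 ≈ 251.39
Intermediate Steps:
b(y) = 0
M(o, W) = -W (M(o, W) = 0 - W = -W)
104645/M(-22*(-38), -416) - 458556/2770054 = 104645/((-1*(-416))) - 458556/2770054 = 104645/416 - 458556*1/2770054 = 104645*(1/416) - 32754/197861 = 104645/416 - 32754/197861 = 20691538681/82310176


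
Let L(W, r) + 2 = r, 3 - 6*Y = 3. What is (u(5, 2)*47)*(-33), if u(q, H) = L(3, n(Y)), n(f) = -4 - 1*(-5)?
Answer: 1551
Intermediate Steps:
Y = 0 (Y = ½ - ⅙*3 = ½ - ½ = 0)
n(f) = 1 (n(f) = -4 + 5 = 1)
L(W, r) = -2 + r
u(q, H) = -1 (u(q, H) = -2 + 1 = -1)
(u(5, 2)*47)*(-33) = -1*47*(-33) = -47*(-33) = 1551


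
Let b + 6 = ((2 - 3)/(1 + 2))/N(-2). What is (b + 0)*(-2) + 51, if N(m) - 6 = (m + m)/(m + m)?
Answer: 1325/21 ≈ 63.095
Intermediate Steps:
N(m) = 7 (N(m) = 6 + (m + m)/(m + m) = 6 + (2*m)/((2*m)) = 6 + (2*m)*(1/(2*m)) = 6 + 1 = 7)
b = -127/21 (b = -6 + ((2 - 3)/(1 + 2))/7 = -6 - 1/3*(⅐) = -6 - 1*⅓*(⅐) = -6 - ⅓*⅐ = -6 - 1/21 = -127/21 ≈ -6.0476)
(b + 0)*(-2) + 51 = (-127/21 + 0)*(-2) + 51 = -127/21*(-2) + 51 = 254/21 + 51 = 1325/21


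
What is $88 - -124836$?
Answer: $124924$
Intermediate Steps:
$88 - -124836 = 88 + 124836 = 124924$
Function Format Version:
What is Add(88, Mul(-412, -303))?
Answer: 124924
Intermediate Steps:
Add(88, Mul(-412, -303)) = Add(88, 124836) = 124924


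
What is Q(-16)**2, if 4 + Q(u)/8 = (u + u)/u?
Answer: 256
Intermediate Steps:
Q(u) = -16 (Q(u) = -32 + 8*((u + u)/u) = -32 + 8*((2*u)/u) = -32 + 8*2 = -32 + 16 = -16)
Q(-16)**2 = (-16)**2 = 256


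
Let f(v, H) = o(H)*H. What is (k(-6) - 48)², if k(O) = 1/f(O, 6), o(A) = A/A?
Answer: 82369/36 ≈ 2288.0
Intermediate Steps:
o(A) = 1
f(v, H) = H (f(v, H) = 1*H = H)
k(O) = ⅙ (k(O) = 1/6 = ⅙)
(k(-6) - 48)² = (⅙ - 48)² = (-287/6)² = 82369/36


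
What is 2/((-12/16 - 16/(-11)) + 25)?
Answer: 88/1131 ≈ 0.077807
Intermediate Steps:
2/((-12/16 - 16/(-11)) + 25) = 2/((-12*1/16 - 16*(-1/11)) + 25) = 2/((-¾ + 16/11) + 25) = 2/(31/44 + 25) = 2/(1131/44) = 2*(44/1131) = 88/1131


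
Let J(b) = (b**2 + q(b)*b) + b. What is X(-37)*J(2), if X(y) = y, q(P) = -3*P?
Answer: 222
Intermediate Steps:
J(b) = b - 2*b**2 (J(b) = (b**2 + (-3*b)*b) + b = (b**2 - 3*b**2) + b = -2*b**2 + b = b - 2*b**2)
X(-37)*J(2) = -74*(1 - 2*2) = -74*(1 - 4) = -74*(-3) = -37*(-6) = 222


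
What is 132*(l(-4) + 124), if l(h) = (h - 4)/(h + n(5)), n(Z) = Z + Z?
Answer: 16192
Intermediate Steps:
n(Z) = 2*Z
l(h) = (-4 + h)/(10 + h) (l(h) = (h - 4)/(h + 2*5) = (-4 + h)/(h + 10) = (-4 + h)/(10 + h))
132*(l(-4) + 124) = 132*((-4 - 4)/(10 - 4) + 124) = 132*(-8/6 + 124) = 132*((1/6)*(-8) + 124) = 132*(-4/3 + 124) = 132*(368/3) = 16192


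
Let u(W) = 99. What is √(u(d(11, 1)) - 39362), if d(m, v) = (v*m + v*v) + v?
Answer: I*√39263 ≈ 198.15*I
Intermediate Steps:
d(m, v) = v + v² + m*v (d(m, v) = (m*v + v²) + v = (v² + m*v) + v = v + v² + m*v)
√(u(d(11, 1)) - 39362) = √(99 - 39362) = √(-39263) = I*√39263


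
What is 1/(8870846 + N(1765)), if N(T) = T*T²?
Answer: 1/5507242971 ≈ 1.8158e-10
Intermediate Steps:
N(T) = T³
1/(8870846 + N(1765)) = 1/(8870846 + 1765³) = 1/(8870846 + 5498372125) = 1/5507242971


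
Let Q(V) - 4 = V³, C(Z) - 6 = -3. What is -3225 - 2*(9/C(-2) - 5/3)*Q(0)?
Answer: -9707/3 ≈ -3235.7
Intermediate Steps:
C(Z) = 3 (C(Z) = 6 - 3 = 3)
Q(V) = 4 + V³
-3225 - 2*(9/C(-2) - 5/3)*Q(0) = -3225 - 2*(9/3 - 5/3)*(4 + 0³) = -3225 - 2*(9*(⅓) - 5*⅓)*(4 + 0) = -3225 - 2*(3 - 5/3)*4 = -3225 - 2*(4/3)*4 = -3225 - 8*4/3 = -3225 - 1*32/3 = -3225 - 32/3 = -9707/3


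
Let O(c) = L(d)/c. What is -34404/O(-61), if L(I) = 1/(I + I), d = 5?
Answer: 20986440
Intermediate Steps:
L(I) = 1/(2*I)
O(c) = 1/(10*c) (O(c) = ((½)/5)/c = ((½)*(⅕))/c = 1/(10*c))
-34404/O(-61) = -34404/((⅒)/(-61)) = -34404/((⅒)*(-1/61)) = -34404/(-1/610) = -34404*(-610) = 20986440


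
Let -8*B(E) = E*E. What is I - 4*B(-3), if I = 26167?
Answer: 52343/2 ≈ 26172.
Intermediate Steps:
B(E) = -E**2/8 (B(E) = -E*E/8 = -E**2/8)
I - 4*B(-3) = 26167 - 4*(-1/8*(-3)**2) = 26167 - 4*(-1/8*9) = 26167 - 4*(-9)/8 = 26167 - 1*(-9/2) = 26167 + 9/2 = 52343/2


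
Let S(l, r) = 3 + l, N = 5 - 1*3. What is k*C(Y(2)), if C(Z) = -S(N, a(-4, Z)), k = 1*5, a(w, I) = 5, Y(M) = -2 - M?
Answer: -25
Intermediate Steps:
N = 2 (N = 5 - 3 = 2)
k = 5
C(Z) = -5 (C(Z) = -(3 + 2) = -1*5 = -5)
k*C(Y(2)) = 5*(-5) = -25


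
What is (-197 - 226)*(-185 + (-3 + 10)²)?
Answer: 57528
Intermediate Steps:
(-197 - 226)*(-185 + (-3 + 10)²) = -423*(-185 + 7²) = -423*(-185 + 49) = -423*(-136) = 57528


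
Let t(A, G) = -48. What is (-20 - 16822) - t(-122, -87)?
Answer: -16794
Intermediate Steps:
(-20 - 16822) - t(-122, -87) = (-20 - 16822) - 1*(-48) = -16842 + 48 = -16794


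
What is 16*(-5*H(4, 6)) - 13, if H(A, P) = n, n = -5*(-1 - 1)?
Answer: -813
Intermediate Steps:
n = 10 (n = -5*(-2) = 10)
H(A, P) = 10
16*(-5*H(4, 6)) - 13 = 16*(-5*10) - 13 = 16*(-50) - 13 = -800 - 13 = -813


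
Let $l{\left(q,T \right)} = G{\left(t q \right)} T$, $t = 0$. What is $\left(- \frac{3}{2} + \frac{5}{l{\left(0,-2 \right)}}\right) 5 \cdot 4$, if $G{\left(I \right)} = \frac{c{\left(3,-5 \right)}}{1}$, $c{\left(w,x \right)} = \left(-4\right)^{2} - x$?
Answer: $- \frac{680}{21} \approx -32.381$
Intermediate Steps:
$c{\left(w,x \right)} = 16 - x$
$G{\left(I \right)} = 21$ ($G{\left(I \right)} = \frac{16 - -5}{1} = \left(16 + 5\right) 1 = 21 \cdot 1 = 21$)
$l{\left(q,T \right)} = 21 T$
$\left(- \frac{3}{2} + \frac{5}{l{\left(0,-2 \right)}}\right) 5 \cdot 4 = \left(- \frac{3}{2} + \frac{5}{21 \left(-2\right)}\right) 5 \cdot 4 = \left(\left(-3\right) \frac{1}{2} + \frac{5}{-42}\right) 5 \cdot 4 = \left(- \frac{3}{2} + 5 \left(- \frac{1}{42}\right)\right) 5 \cdot 4 = \left(- \frac{3}{2} - \frac{5}{42}\right) 5 \cdot 4 = \left(- \frac{34}{21}\right) 5 \cdot 4 = \left(- \frac{170}{21}\right) 4 = - \frac{680}{21}$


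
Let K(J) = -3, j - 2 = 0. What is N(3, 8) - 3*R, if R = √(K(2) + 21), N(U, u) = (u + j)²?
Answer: 100 - 9*√2 ≈ 87.272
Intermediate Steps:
j = 2 (j = 2 + 0 = 2)
N(U, u) = (2 + u)² (N(U, u) = (u + 2)² = (2 + u)²)
R = 3*√2 (R = √(-3 + 21) = √18 = 3*√2 ≈ 4.2426)
N(3, 8) - 3*R = (2 + 8)² - 9*√2 = 10² - 9*√2 = 100 - 9*√2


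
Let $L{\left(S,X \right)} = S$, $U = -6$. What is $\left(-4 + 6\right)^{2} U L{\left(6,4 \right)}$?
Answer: $-144$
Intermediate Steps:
$\left(-4 + 6\right)^{2} U L{\left(6,4 \right)} = \left(-4 + 6\right)^{2} \left(-6\right) 6 = 2^{2} \left(-6\right) 6 = 4 \left(-6\right) 6 = \left(-24\right) 6 = -144$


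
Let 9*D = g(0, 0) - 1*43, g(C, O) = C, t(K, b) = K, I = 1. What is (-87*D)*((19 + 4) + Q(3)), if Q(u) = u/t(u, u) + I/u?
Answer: 91031/9 ≈ 10115.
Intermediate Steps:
Q(u) = 1 + 1/u (Q(u) = u/u + 1/u = 1 + 1/u)
D = -43/9 (D = (0 - 1*43)/9 = (0 - 43)/9 = (⅑)*(-43) = -43/9 ≈ -4.7778)
(-87*D)*((19 + 4) + Q(3)) = (-87*(-43/9))*((19 + 4) + (1 + 3)/3) = 1247*(23 + (⅓)*4)/3 = 1247*(23 + 4/3)/3 = (1247/3)*(73/3) = 91031/9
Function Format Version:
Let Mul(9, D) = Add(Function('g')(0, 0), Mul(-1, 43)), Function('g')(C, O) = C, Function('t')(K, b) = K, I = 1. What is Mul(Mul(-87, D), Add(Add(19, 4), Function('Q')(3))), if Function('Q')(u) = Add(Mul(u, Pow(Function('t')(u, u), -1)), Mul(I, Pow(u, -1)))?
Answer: Rational(91031, 9) ≈ 10115.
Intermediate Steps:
Function('Q')(u) = Add(1, Pow(u, -1)) (Function('Q')(u) = Add(Mul(u, Pow(u, -1)), Mul(1, Pow(u, -1))) = Add(1, Pow(u, -1)))
D = Rational(-43, 9) (D = Mul(Rational(1, 9), Add(0, Mul(-1, 43))) = Mul(Rational(1, 9), Add(0, -43)) = Mul(Rational(1, 9), -43) = Rational(-43, 9) ≈ -4.7778)
Mul(Mul(-87, D), Add(Add(19, 4), Function('Q')(3))) = Mul(Mul(-87, Rational(-43, 9)), Add(Add(19, 4), Mul(Pow(3, -1), Add(1, 3)))) = Mul(Rational(1247, 3), Add(23, Mul(Rational(1, 3), 4))) = Mul(Rational(1247, 3), Add(23, Rational(4, 3))) = Mul(Rational(1247, 3), Rational(73, 3)) = Rational(91031, 9)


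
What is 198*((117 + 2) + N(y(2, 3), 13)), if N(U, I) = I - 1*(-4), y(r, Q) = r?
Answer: 26928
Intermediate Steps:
N(U, I) = 4 + I (N(U, I) = I + 4 = 4 + I)
198*((117 + 2) + N(y(2, 3), 13)) = 198*((117 + 2) + (4 + 13)) = 198*(119 + 17) = 198*136 = 26928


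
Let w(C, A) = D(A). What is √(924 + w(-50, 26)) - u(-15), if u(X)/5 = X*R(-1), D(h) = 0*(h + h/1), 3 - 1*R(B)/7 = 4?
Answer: -525 + 2*√231 ≈ -494.60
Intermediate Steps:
R(B) = -7 (R(B) = 21 - 7*4 = 21 - 28 = -7)
D(h) = 0 (D(h) = 0*(h + h*1) = 0*(h + h) = 0*(2*h) = 0)
u(X) = -35*X (u(X) = 5*(X*(-7)) = 5*(-7*X) = -35*X)
w(C, A) = 0
√(924 + w(-50, 26)) - u(-15) = √(924 + 0) - (-35)*(-15) = √924 - 1*525 = 2*√231 - 525 = -525 + 2*√231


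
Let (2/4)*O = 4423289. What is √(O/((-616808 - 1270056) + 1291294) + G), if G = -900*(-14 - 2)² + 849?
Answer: 4*I*√1272310008685615/297785 ≈ 479.13*I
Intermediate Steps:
O = 8846578 (O = 2*4423289 = 8846578)
G = -229551 (G = -900*(-16)² + 849 = -900*256 + 849 = -230400 + 849 = -229551)
√(O/((-616808 - 1270056) + 1291294) + G) = √(8846578/((-616808 - 1270056) + 1291294) - 229551) = √(8846578/(-1886864 + 1291294) - 229551) = √(8846578/(-595570) - 229551) = √(8846578*(-1/595570) - 229551) = √(-4423289/297785 - 229551) = √(-68361267824/297785) = 4*I*√1272310008685615/297785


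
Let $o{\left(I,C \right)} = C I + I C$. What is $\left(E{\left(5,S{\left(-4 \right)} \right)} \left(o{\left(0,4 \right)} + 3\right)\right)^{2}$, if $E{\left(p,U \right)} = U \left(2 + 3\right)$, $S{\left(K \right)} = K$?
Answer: $3600$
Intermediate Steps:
$E{\left(p,U \right)} = 5 U$ ($E{\left(p,U \right)} = U 5 = 5 U$)
$o{\left(I,C \right)} = 2 C I$ ($o{\left(I,C \right)} = C I + C I = 2 C I$)
$\left(E{\left(5,S{\left(-4 \right)} \right)} \left(o{\left(0,4 \right)} + 3\right)\right)^{2} = \left(5 \left(-4\right) \left(2 \cdot 4 \cdot 0 + 3\right)\right)^{2} = \left(- 20 \left(0 + 3\right)\right)^{2} = \left(\left(-20\right) 3\right)^{2} = \left(-60\right)^{2} = 3600$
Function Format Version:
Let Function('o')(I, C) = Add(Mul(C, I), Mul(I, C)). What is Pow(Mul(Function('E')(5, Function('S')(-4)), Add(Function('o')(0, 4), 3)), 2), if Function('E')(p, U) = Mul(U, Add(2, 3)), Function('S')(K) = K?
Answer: 3600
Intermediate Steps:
Function('E')(p, U) = Mul(5, U) (Function('E')(p, U) = Mul(U, 5) = Mul(5, U))
Function('o')(I, C) = Mul(2, C, I) (Function('o')(I, C) = Add(Mul(C, I), Mul(C, I)) = Mul(2, C, I))
Pow(Mul(Function('E')(5, Function('S')(-4)), Add(Function('o')(0, 4), 3)), 2) = Pow(Mul(Mul(5, -4), Add(Mul(2, 4, 0), 3)), 2) = Pow(Mul(-20, Add(0, 3)), 2) = Pow(Mul(-20, 3), 2) = Pow(-60, 2) = 3600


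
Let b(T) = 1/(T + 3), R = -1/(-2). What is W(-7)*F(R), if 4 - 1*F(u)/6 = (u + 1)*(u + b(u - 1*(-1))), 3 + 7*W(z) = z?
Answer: -25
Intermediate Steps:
W(z) = -3/7 + z/7
R = 1/2 (R = -1*(-1/2) = 1/2 ≈ 0.50000)
b(T) = 1/(3 + T)
F(u) = 24 - 6*(1 + u)*(u + 1/(4 + u)) (F(u) = 24 - 6*(u + 1)*(u + 1/(3 + (u - 1*(-1)))) = 24 - 6*(1 + u)*(u + 1/(3 + (u + 1))) = 24 - 6*(1 + u)*(u + 1/(3 + (1 + u))) = 24 - 6*(1 + u)*(u + 1/(4 + u)))
W(-7)*F(R) = (-3/7 + (1/7)*(-7))*(6*(15 - 1*1/2 - (1/2)**3 - 5*(1/2)**2)/(4 + 1/2)) = (-3/7 - 1)*(6*(15 - 1/2 - 1*1/8 - 5*1/4)/(9/2)) = -60*2*(15 - 1/2 - 1/8 - 5/4)/(7*9) = -60*2*105/(7*9*8) = -10/7*35/2 = -25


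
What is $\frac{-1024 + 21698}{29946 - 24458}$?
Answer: $\frac{10337}{2744} \approx 3.7671$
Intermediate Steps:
$\frac{-1024 + 21698}{29946 - 24458} = \frac{20674}{29946 - 24458} = \frac{20674}{5488} = 20674 \cdot \frac{1}{5488} = \frac{10337}{2744}$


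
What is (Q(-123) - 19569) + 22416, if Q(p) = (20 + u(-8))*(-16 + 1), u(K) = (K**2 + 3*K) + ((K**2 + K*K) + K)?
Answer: 147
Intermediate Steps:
u(K) = 3*K**2 + 4*K (u(K) = (K**2 + 3*K) + ((K**2 + K**2) + K) = (K**2 + 3*K) + (2*K**2 + K) = (K**2 + 3*K) + (K + 2*K**2) = 3*K**2 + 4*K)
Q(p) = -2700 (Q(p) = (20 - 8*(4 + 3*(-8)))*(-16 + 1) = (20 - 8*(4 - 24))*(-15) = (20 - 8*(-20))*(-15) = (20 + 160)*(-15) = 180*(-15) = -2700)
(Q(-123) - 19569) + 22416 = (-2700 - 19569) + 22416 = -22269 + 22416 = 147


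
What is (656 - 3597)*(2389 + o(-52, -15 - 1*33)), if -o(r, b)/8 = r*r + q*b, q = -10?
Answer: 67887103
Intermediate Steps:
o(r, b) = -8*r² + 80*b (o(r, b) = -8*(r*r - 10*b) = -8*(r² - 10*b) = -8*r² + 80*b)
(656 - 3597)*(2389 + o(-52, -15 - 1*33)) = (656 - 3597)*(2389 + (-8*(-52)² + 80*(-15 - 1*33))) = -2941*(2389 + (-8*2704 + 80*(-15 - 33))) = -2941*(2389 + (-21632 + 80*(-48))) = -2941*(2389 + (-21632 - 3840)) = -2941*(2389 - 25472) = -2941*(-23083) = 67887103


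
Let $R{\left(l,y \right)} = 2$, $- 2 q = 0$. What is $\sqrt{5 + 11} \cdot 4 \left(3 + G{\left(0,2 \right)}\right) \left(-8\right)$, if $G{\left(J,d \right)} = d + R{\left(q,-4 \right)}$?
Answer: $-896$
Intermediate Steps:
$q = 0$ ($q = \left(- \frac{1}{2}\right) 0 = 0$)
$G{\left(J,d \right)} = 2 + d$ ($G{\left(J,d \right)} = d + 2 = 2 + d$)
$\sqrt{5 + 11} \cdot 4 \left(3 + G{\left(0,2 \right)}\right) \left(-8\right) = \sqrt{5 + 11} \cdot 4 \left(3 + \left(2 + 2\right)\right) \left(-8\right) = \sqrt{16} \cdot 4 \left(3 + 4\right) \left(-8\right) = 4 \cdot 4 \cdot 7 \left(-8\right) = 4 \cdot 28 \left(-8\right) = 112 \left(-8\right) = -896$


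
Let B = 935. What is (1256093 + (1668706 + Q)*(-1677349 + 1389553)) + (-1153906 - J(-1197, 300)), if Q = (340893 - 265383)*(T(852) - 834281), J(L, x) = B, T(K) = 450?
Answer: 18119898084392036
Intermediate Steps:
J(L, x) = 935
Q = -62962578810 (Q = (340893 - 265383)*(450 - 834281) = 75510*(-833831) = -62962578810)
(1256093 + (1668706 + Q)*(-1677349 + 1389553)) + (-1153906 - J(-1197, 300)) = (1256093 + (1668706 - 62962578810)*(-1677349 + 1389553)) + (-1153906 - 1*935) = (1256093 - 62960910104*(-287796)) + (-1153906 - 935) = (1256093 + 18119898084290784) - 1154841 = 18119898085546877 - 1154841 = 18119898084392036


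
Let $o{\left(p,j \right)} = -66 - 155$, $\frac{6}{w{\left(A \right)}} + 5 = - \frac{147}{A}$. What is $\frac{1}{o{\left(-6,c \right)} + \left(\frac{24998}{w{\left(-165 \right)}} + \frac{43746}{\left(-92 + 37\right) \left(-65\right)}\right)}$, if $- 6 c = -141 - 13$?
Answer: $- \frac{10725}{185849297} \approx -5.7708 \cdot 10^{-5}$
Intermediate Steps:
$w{\left(A \right)} = \frac{6}{-5 - \frac{147}{A}}$
$c = \frac{77}{3}$ ($c = - \frac{-141 - 13}{6} = \left(- \frac{1}{6}\right) \left(-154\right) = \frac{77}{3} \approx 25.667$)
$o{\left(p,j \right)} = -221$
$\frac{1}{o{\left(-6,c \right)} + \left(\frac{24998}{w{\left(-165 \right)}} + \frac{43746}{\left(-92 + 37\right) \left(-65\right)}\right)} = \frac{1}{-221 + \left(\frac{24998}{\left(-6\right) \left(-165\right) \frac{1}{147 + 5 \left(-165\right)}} + \frac{43746}{\left(-92 + 37\right) \left(-65\right)}\right)} = \frac{1}{-221 + \left(\frac{24998}{\left(-6\right) \left(-165\right) \frac{1}{147 - 825}} + \frac{43746}{\left(-55\right) \left(-65\right)}\right)} = \frac{1}{-221 + \left(\frac{24998}{\left(-6\right) \left(-165\right) \frac{1}{-678}} + \frac{43746}{3575}\right)} = \frac{1}{-221 + \left(\frac{24998}{\left(-6\right) \left(-165\right) \left(- \frac{1}{678}\right)} + 43746 \cdot \frac{1}{3575}\right)} = \frac{1}{-221 + \left(\frac{24998}{- \frac{165}{113}} + \frac{43746}{3575}\right)} = \frac{1}{-221 + \left(24998 \left(- \frac{113}{165}\right) + \frac{43746}{3575}\right)} = \frac{1}{-221 + \left(- \frac{2824774}{165} + \frac{43746}{3575}\right)} = \frac{1}{-221 - \frac{183479072}{10725}} = \frac{1}{- \frac{185849297}{10725}} = - \frac{10725}{185849297}$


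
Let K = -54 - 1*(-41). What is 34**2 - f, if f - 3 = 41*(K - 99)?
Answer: 5745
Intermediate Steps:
K = -13 (K = -54 + 41 = -13)
f = -4589 (f = 3 + 41*(-13 - 99) = 3 + 41*(-112) = 3 - 4592 = -4589)
34**2 - f = 34**2 - 1*(-4589) = 1156 + 4589 = 5745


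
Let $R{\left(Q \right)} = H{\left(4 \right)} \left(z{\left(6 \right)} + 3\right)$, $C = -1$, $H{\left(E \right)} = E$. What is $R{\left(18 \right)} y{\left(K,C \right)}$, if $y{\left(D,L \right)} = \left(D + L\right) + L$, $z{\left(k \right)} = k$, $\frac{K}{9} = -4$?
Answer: $-1368$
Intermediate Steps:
$K = -36$ ($K = 9 \left(-4\right) = -36$)
$R{\left(Q \right)} = 36$ ($R{\left(Q \right)} = 4 \left(6 + 3\right) = 4 \cdot 9 = 36$)
$y{\left(D,L \right)} = D + 2 L$
$R{\left(18 \right)} y{\left(K,C \right)} = 36 \left(-36 + 2 \left(-1\right)\right) = 36 \left(-36 - 2\right) = 36 \left(-38\right) = -1368$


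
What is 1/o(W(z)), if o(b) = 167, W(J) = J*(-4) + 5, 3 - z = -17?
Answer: 1/167 ≈ 0.0059880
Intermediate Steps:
z = 20 (z = 3 - 1*(-17) = 3 + 17 = 20)
W(J) = 5 - 4*J (W(J) = -4*J + 5 = 5 - 4*J)
1/o(W(z)) = 1/167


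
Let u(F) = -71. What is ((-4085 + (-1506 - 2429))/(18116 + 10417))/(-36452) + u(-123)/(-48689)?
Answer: 18559128704/12660173618781 ≈ 0.0014659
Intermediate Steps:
((-4085 + (-1506 - 2429))/(18116 + 10417))/(-36452) + u(-123)/(-48689) = ((-4085 + (-1506 - 2429))/(18116 + 10417))/(-36452) - 71/(-48689) = ((-4085 - 3935)/28533)*(-1/36452) - 71*(-1/48689) = -8020*1/28533*(-1/36452) + 71/48689 = -8020/28533*(-1/36452) + 71/48689 = 2005/260021229 + 71/48689 = 18559128704/12660173618781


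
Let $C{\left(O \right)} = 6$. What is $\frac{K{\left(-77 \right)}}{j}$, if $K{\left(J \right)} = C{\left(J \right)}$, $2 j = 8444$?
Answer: $\frac{3}{2111} \approx 0.0014211$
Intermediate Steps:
$j = 4222$ ($j = \frac{1}{2} \cdot 8444 = 4222$)
$K{\left(J \right)} = 6$
$\frac{K{\left(-77 \right)}}{j} = \frac{6}{4222} = 6 \cdot \frac{1}{4222} = \frac{3}{2111}$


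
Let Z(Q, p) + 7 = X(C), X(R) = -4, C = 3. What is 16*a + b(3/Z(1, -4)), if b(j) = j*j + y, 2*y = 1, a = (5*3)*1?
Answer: 58219/242 ≈ 240.57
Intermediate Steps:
Z(Q, p) = -11 (Z(Q, p) = -7 - 4 = -11)
a = 15 (a = 15*1 = 15)
y = 1/2 (y = (1/2)*1 = 1/2 ≈ 0.50000)
b(j) = 1/2 + j**2 (b(j) = j*j + 1/2 = j**2 + 1/2 = 1/2 + j**2)
16*a + b(3/Z(1, -4)) = 16*15 + (1/2 + (3/(-11))**2) = 240 + (1/2 + (3*(-1/11))**2) = 240 + (1/2 + (-3/11)**2) = 240 + (1/2 + 9/121) = 240 + 139/242 = 58219/242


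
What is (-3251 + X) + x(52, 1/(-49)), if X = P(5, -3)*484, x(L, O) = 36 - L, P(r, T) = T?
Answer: -4719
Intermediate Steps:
X = -1452 (X = -3*484 = -1452)
(-3251 + X) + x(52, 1/(-49)) = (-3251 - 1452) + (36 - 1*52) = -4703 + (36 - 52) = -4703 - 16 = -4719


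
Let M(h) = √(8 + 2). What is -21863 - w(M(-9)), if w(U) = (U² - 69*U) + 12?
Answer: -21885 + 69*√10 ≈ -21667.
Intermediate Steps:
M(h) = √10
w(U) = 12 + U² - 69*U
-21863 - w(M(-9)) = -21863 - (12 + (√10)² - 69*√10) = -21863 - (12 + 10 - 69*√10) = -21863 - (22 - 69*√10) = -21863 + (-22 + 69*√10) = -21885 + 69*√10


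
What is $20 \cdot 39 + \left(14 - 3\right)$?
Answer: $791$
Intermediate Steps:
$20 \cdot 39 + \left(14 - 3\right) = 780 + \left(14 - 3\right) = 780 + 11 = 791$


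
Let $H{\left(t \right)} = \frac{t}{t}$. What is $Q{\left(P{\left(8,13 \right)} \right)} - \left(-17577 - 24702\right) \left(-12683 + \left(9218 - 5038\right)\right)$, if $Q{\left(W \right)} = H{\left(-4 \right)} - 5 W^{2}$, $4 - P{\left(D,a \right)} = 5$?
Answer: $-359498341$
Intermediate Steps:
$P{\left(D,a \right)} = -1$ ($P{\left(D,a \right)} = 4 - 5 = -1$)
$H{\left(t \right)} = 1$
$Q{\left(W \right)} = 1 - 5 W^{2}$
$Q{\left(P{\left(8,13 \right)} \right)} - \left(-17577 - 24702\right) \left(-12683 + \left(9218 - 5038\right)\right) = \left(1 - 5 \left(-1\right)^{2}\right) - \left(-17577 - 24702\right) \left(-12683 + \left(9218 - 5038\right)\right) = \left(1 - 5\right) - - 42279 \left(-12683 + \left(9218 - 5038\right)\right) = \left(1 - 5\right) - - 42279 \left(-12683 + 4180\right) = -4 - \left(-42279\right) \left(-8503\right) = -4 - 359498337 = -359498341$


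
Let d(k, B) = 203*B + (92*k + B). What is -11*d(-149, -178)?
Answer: 550220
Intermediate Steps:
d(k, B) = 92*k + 204*B (d(k, B) = 203*B + (B + 92*k) = 92*k + 204*B)
-11*d(-149, -178) = -11*(92*(-149) + 204*(-178)) = -11*(-13708 - 36312) = -11*(-50020) = 550220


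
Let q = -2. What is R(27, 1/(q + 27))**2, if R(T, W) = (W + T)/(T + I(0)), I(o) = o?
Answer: 456976/455625 ≈ 1.0030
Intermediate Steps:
R(T, W) = (T + W)/T (R(T, W) = (W + T)/(T + 0) = (T + W)/T)
R(27, 1/(q + 27))**2 = ((27 + 1/(-2 + 27))/27)**2 = ((27 + 1/25)/27)**2 = ((1/27)*(676/25))**2 = (676/675)**2 = 456976/455625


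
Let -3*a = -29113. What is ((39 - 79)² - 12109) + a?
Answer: -2414/3 ≈ -804.67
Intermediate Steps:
a = 29113/3 (a = -⅓*(-29113) = 29113/3 ≈ 9704.3)
((39 - 79)² - 12109) + a = ((39 - 79)² - 12109) + 29113/3 = ((-40)² - 12109) + 29113/3 = (1600 - 12109) + 29113/3 = -10509 + 29113/3 = -2414/3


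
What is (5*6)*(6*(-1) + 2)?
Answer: -120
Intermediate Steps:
(5*6)*(6*(-1) + 2) = 30*(-6 + 2) = 30*(-4) = -120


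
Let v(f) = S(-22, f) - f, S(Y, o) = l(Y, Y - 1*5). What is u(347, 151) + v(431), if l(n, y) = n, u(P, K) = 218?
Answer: -235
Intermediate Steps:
S(Y, o) = Y
v(f) = -22 - f
u(347, 151) + v(431) = 218 + (-22 - 1*431) = 218 + (-22 - 431) = 218 - 453 = -235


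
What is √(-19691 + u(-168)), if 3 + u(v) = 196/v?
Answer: I*√709026/6 ≈ 140.34*I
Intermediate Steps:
u(v) = -3 + 196/v
√(-19691 + u(-168)) = √(-19691 + (-3 + 196/(-168))) = √(-19691 + (-3 + 196*(-1/168))) = √(-19691 + (-3 - 7/6)) = √(-19691 - 25/6) = √(-118171/6) = I*√709026/6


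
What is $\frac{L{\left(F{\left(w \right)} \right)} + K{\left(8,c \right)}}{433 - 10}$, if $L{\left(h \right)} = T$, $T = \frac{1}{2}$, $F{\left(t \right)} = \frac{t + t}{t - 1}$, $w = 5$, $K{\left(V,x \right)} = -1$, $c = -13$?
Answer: $- \frac{1}{846} \approx -0.001182$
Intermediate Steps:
$F{\left(t \right)} = \frac{2 t}{-1 + t}$
$T = \frac{1}{2} \approx 0.5$
$L{\left(h \right)} = \frac{1}{2}$
$\frac{L{\left(F{\left(w \right)} \right)} + K{\left(8,c \right)}}{433 - 10} = \frac{\frac{1}{2} - 1}{433 - 10} = - \frac{1}{2 \cdot 423} = \left(- \frac{1}{2}\right) \frac{1}{423} = - \frac{1}{846}$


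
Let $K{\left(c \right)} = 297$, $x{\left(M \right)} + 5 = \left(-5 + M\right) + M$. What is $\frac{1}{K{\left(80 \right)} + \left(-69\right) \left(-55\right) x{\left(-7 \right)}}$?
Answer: $- \frac{1}{90783} \approx -1.1015 \cdot 10^{-5}$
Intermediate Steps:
$x{\left(M \right)} = -10 + 2 M$ ($x{\left(M \right)} = -5 + \left(\left(-5 + M\right) + M\right) = -5 + \left(-5 + 2 M\right) = -10 + 2 M$)
$\frac{1}{K{\left(80 \right)} + \left(-69\right) \left(-55\right) x{\left(-7 \right)}} = \frac{1}{297 + \left(-69\right) \left(-55\right) \left(-10 + 2 \left(-7\right)\right)} = \frac{1}{297 + 3795 \left(-10 - 14\right)} = \frac{1}{297 + 3795 \left(-24\right)} = \frac{1}{297 - 91080} = \frac{1}{-90783} = - \frac{1}{90783}$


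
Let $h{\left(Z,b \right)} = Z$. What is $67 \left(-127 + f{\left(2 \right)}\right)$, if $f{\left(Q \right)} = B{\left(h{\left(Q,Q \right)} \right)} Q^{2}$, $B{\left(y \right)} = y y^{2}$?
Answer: $-6365$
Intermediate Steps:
$B{\left(y \right)} = y^{3}$
$f{\left(Q \right)} = Q^{5}$ ($f{\left(Q \right)} = Q^{3} Q^{2} = Q^{5}$)
$67 \left(-127 + f{\left(2 \right)}\right) = 67 \left(-127 + 2^{5}\right) = 67 \left(-127 + 32\right) = 67 \left(-95\right) = -6365$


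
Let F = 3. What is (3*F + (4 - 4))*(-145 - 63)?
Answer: -1872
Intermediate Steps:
(3*F + (4 - 4))*(-145 - 63) = (3*3 + (4 - 4))*(-145 - 63) = (9 + 0)*(-208) = 9*(-208) = -1872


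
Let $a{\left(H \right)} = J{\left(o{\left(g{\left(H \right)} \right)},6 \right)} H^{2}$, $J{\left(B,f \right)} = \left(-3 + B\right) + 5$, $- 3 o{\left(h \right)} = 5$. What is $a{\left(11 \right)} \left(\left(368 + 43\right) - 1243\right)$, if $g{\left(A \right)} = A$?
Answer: $- \frac{100672}{3} \approx -33557.0$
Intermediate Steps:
$o{\left(h \right)} = - \frac{5}{3}$ ($o{\left(h \right)} = \left(- \frac{1}{3}\right) 5 = - \frac{5}{3}$)
$J{\left(B,f \right)} = 2 + B$
$a{\left(H \right)} = \frac{H^{2}}{3}$ ($a{\left(H \right)} = \left(2 - \frac{5}{3}\right) H^{2} = \frac{H^{2}}{3}$)
$a{\left(11 \right)} \left(\left(368 + 43\right) - 1243\right) = \frac{11^{2}}{3} \left(\left(368 + 43\right) - 1243\right) = \frac{1}{3} \cdot 121 \left(411 - 1243\right) = \frac{121}{3} \left(-832\right) = - \frac{100672}{3}$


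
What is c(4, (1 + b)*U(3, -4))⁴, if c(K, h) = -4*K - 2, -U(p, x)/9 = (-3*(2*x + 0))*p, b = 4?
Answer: 104976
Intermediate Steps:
U(p, x) = 54*p*x (U(p, x) = -9*(-3*(2*x + 0))*p = -9*(-6*x)*p = -(-54)*p*x = 54*p*x)
c(K, h) = -2 - 4*K
c(4, (1 + b)*U(3, -4))⁴ = (-2 - 4*4)⁴ = (-2 - 16)⁴ = (-18)⁴ = 104976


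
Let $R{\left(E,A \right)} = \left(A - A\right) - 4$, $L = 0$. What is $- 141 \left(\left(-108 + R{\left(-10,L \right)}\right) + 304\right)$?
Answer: $-27072$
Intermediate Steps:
$R{\left(E,A \right)} = -4$ ($R{\left(E,A \right)} = 0 - 4 = -4$)
$- 141 \left(\left(-108 + R{\left(-10,L \right)}\right) + 304\right) = - 141 \left(\left(-108 - 4\right) + 304\right) = - 141 \left(-112 + 304\right) = \left(-141\right) 192 = -27072$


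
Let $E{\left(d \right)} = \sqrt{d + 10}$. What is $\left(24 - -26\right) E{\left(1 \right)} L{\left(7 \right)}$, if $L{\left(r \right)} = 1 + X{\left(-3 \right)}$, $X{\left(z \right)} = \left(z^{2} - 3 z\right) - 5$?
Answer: $700 \sqrt{11} \approx 2321.6$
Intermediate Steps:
$X{\left(z \right)} = -5 + z^{2} - 3 z$
$L{\left(r \right)} = 14$ ($L{\left(r \right)} = 1 - \left(-4 - 9\right) = 1 + \left(-5 + 9 + 9\right) = 1 + 13 = 14$)
$E{\left(d \right)} = \sqrt{10 + d}$
$\left(24 - -26\right) E{\left(1 \right)} L{\left(7 \right)} = \left(24 - -26\right) \sqrt{10 + 1} \cdot 14 = \left(24 + 26\right) \sqrt{11} \cdot 14 = 50 \sqrt{11} \cdot 14 = 700 \sqrt{11}$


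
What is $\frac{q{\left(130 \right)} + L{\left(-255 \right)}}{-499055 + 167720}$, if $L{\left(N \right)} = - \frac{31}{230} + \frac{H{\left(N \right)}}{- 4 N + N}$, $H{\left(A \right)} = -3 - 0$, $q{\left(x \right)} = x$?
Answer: $- \frac{1523273}{3886559550} \approx -0.00039193$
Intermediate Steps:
$H{\left(A \right)} = -3$ ($H{\left(A \right)} = -3 + 0 = -3$)
$L{\left(N \right)} = - \frac{31}{230} + \frac{1}{N}$ ($L{\left(N \right)} = - \frac{31}{230} - \frac{3}{- 4 N + N} = \left(-31\right) \frac{1}{230} - \frac{3}{\left(-3\right) N} = - \frac{31}{230} - 3 \left(- \frac{1}{3 N}\right) = - \frac{31}{230} + \frac{1}{N}$)
$\frac{q{\left(130 \right)} + L{\left(-255 \right)}}{-499055 + 167720} = \frac{130 - \left(\frac{31}{230} - \frac{1}{-255}\right)}{-499055 + 167720} = \frac{130 - \frac{1627}{11730}}{-331335} = \left(130 - \frac{1627}{11730}\right) \left(- \frac{1}{331335}\right) = \frac{1523273}{11730} \left(- \frac{1}{331335}\right) = - \frac{1523273}{3886559550}$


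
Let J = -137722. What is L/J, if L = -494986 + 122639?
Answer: 372347/137722 ≈ 2.7036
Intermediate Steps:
L = -372347
L/J = -372347/(-137722) = -372347*(-1/137722) = 372347/137722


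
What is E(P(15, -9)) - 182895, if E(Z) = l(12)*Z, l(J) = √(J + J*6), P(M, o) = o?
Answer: -182895 - 18*√21 ≈ -1.8298e+5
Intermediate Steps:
l(J) = √7*√J (l(J) = √(J + 6*J) = √(7*J) = √7*√J)
E(Z) = 2*Z*√21 (E(Z) = (√7*√12)*Z = (√7*(2*√3))*Z = (2*√21)*Z = 2*Z*√21)
E(P(15, -9)) - 182895 = 2*(-9)*√21 - 182895 = -18*√21 - 182895 = -182895 - 18*√21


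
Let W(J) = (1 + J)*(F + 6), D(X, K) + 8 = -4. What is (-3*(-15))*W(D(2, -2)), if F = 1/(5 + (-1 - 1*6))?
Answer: -5445/2 ≈ -2722.5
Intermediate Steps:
D(X, K) = -12 (D(X, K) = -8 - 4 = -12)
F = -½ (F = 1/(5 + (-1 - 6)) = 1/(5 - 7) = 1/(-2) = -½ ≈ -0.50000)
W(J) = 11/2 + 11*J/2 (W(J) = (1 + J)*(-½ + 6) = (1 + J)*(11/2) = 11/2 + 11*J/2)
(-3*(-15))*W(D(2, -2)) = (-3*(-15))*(11/2 + (11/2)*(-12)) = 45*(11/2 - 66) = 45*(-121/2) = -5445/2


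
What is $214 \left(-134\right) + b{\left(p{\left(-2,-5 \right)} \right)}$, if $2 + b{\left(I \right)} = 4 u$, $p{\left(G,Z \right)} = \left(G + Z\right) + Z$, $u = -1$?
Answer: $-28682$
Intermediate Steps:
$p{\left(G,Z \right)} = G + 2 Z$
$b{\left(I \right)} = -6$ ($b{\left(I \right)} = -2 + 4 \left(-1\right) = -2 - 4 = -6$)
$214 \left(-134\right) + b{\left(p{\left(-2,-5 \right)} \right)} = 214 \left(-134\right) - 6 = -28676 - 6 = -28682$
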